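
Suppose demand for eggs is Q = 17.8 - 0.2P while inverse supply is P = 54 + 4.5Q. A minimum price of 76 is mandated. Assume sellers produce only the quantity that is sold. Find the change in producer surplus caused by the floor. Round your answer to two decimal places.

11.45

Rewriting demand in inverse form: P = 89 - 5Q.
Free-market equilibrium: 89 - 5Q = 54 + 4.5Q gives Q* = 3.6842, P* = 70.5789.
At P = 76, buyers demand (89 - 76)/5 = 2.6 while sellers would supply more, so the quantity traded is 2.6 at price 76.
PS goes from (1/2)(3.6842)(16.5789) = 30.5402 to 41.99 (computed as (76 - 54)(2.6) - (1/2)(4.5)(2.6)^2), a change of 11.4498.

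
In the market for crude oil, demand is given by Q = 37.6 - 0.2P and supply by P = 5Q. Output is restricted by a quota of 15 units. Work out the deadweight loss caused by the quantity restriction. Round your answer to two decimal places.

Rewriting demand in inverse form: P = 188 - 5Q.
Unrestricted equilibrium: Q* = (188 - 0)/(5 + 5) = 18.8.
At Q = 15 the demand price is 188 - 5(15) = 113 and the supply price is 0 + 5(15) = 75.
DWL = (1/2)(gap between curves at 15) x (Q* - 15) = (1/2)(38)(3.8) = 72.2.

72.20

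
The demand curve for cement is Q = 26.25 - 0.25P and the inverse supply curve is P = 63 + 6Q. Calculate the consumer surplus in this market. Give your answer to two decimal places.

35.28

Rewriting demand in inverse form: P = 105 - 4Q.
Equilibrium: 105 - 4Q = 63 + 6Q, so Q* = 4.2 and P* = 88.2.
CS is the area between the demand curve and P* from 0 to Q*: (1/2)(4.2)(16.8) = 35.28.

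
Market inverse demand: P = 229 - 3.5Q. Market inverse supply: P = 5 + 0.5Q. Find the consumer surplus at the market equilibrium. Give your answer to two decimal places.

5488.00

Set 229 - 3.5Q = 5 + 0.5Q, which gives 224 = 4Q, so Q* = 56 and P* = 229 - 3.5(56) = 33.
The demand choke price is 229, so CS = (1/2)(Q*)(229 - P*) = (1/2)(56)(196) = 5488.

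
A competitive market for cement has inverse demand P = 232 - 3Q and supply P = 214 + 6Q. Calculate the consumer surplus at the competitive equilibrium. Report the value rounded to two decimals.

6.00

Setting demand equal to supply, 18 = 9Q, so Q* = 2 and P* = 226.
CS is the area between the demand curve and P* from 0 to Q*: (1/2)(2)(6) = 6.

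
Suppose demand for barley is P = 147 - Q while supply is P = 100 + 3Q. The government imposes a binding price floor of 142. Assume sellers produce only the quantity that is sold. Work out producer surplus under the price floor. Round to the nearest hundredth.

Free-market equilibrium: 147 - Q = 100 + 3Q gives Q* = 11.75, P* = 135.25.
At P = 142, buyers demand (147 - 142)/1 = 5 while sellers would supply more, so the quantity traded is 5 at price 142.
The supply price at Q = 5 is 115. PS is the trapezoid between 142 and supply over [0, 5]: (1/2)[(142 - 100) + (142 - 115)](5) = 172.5.

172.50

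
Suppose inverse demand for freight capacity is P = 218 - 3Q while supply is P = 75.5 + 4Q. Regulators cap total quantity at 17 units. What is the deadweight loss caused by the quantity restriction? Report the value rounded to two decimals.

39.45

Unrestricted equilibrium: Q* = (218 - 75.5)/(3 + 4) = 20.3571.
At Q = 17 the demand price is 218 - 3(17) = 167 and the supply price is 75.5 + 4(17) = 143.5.
DWL = (1/2)(gap between curves at 17) x (Q* - 17) = (1/2)(23.5)(3.3571) = 39.4464.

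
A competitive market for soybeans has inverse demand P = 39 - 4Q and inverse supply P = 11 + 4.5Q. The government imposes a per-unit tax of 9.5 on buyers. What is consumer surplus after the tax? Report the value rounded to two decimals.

Pre-tax equilibrium: 39 - 4Q = 11 + 4.5Q gives Q* = 3.2941, P* = 25.8235.
With the tax, buyers' net willingness to pay falls by 9.5: (39 - 9.5) - 4Q = 11 + 4.5Q, so Q_t = 2.1765. Buyers pay P_b = 30.2941; sellers receive P_s = P_b - 9.5 = 20.7941.
Consumer surplus is the triangle under demand above P_b: (1/2)(2.1765)(39 - 30.2941) = 9.474.

9.47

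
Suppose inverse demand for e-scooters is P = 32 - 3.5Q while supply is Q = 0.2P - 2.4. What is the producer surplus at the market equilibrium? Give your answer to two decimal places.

13.84

Rewriting supply in inverse form: P = 12 + 5Q.
Set 32 - 3.5Q = 12 + 5Q, which gives 20 = 8.5Q, so Q* = 2.3529 and P* = 32 - 3.5(2.3529) = 23.7647.
PS is the area between P* and the supply curve from 0 to Q*: (1/2)(2.3529)(11.7647) = 13.8408.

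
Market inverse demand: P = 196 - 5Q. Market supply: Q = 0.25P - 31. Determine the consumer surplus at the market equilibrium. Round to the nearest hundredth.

160.00

Rewriting supply in inverse form: P = 124 + 4Q.
Equilibrium: 196 - 5Q = 124 + 4Q, so Q* = 8 and P* = 156.
The demand choke price is 196, so CS = (1/2)(Q*)(196 - P*) = (1/2)(8)(40) = 160.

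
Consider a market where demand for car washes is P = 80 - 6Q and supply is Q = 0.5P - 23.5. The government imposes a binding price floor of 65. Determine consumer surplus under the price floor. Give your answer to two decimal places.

Rewriting supply in inverse form: P = 47 + 2Q.
Free-market equilibrium: 80 - 6Q = 47 + 2Q gives Q* = 4.125, P* = 55.25.
At the floor price 65, quantity demanded is (80 - 65)/6 = 2.5; demand is the short side, so Q = 2.5 trades at P = 65.
CS is the triangle under demand above 65: (1/2)(2.5)(80 - 65) = 18.75.

18.75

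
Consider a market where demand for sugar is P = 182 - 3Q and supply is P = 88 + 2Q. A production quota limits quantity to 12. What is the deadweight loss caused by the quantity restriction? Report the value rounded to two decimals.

Without the quota, 182 - 3Q = 88 + 2Q gives Q* = 18.8.
At Q = 12 the demand price is 182 - 3(12) = 146 and the supply price is 88 + 2(12) = 112.
Deadweight loss is the triangle between the curves from 12 to 18.8: (1/2)(146 - 112)(18.8 - 12) = 115.6.

115.60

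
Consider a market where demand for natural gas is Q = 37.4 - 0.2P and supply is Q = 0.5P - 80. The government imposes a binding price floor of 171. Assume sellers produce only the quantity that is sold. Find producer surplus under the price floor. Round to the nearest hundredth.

24.96

Rewriting demand in inverse form: P = 187 - 5Q.
Rewriting supply in inverse form: P = 160 + 2Q.
Free-market equilibrium: 187 - 5Q = 160 + 2Q gives Q* = 3.8571, P* = 167.7143.
At P = 171, buyers demand (187 - 171)/5 = 3.2 while sellers would supply more, so the quantity traded is 3.2 at price 171.
The supply price at Q = 3.2 is 166.4. PS is the trapezoid between 171 and supply over [0, 3.2]: (1/2)[(171 - 160) + (171 - 166.4)](3.2) = 24.96.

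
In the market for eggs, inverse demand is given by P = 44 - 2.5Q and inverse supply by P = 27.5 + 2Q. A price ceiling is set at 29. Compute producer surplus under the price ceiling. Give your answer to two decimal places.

0.56

Without the control, 44 - 2.5Q = 27.5 + 2Q so Q* = 3.6667 and P* = 34.8333.
At the ceiling price 29, quantity supplied is (29 - 27.5)/2 = 0.75; supply is the short side, so Q = 0.75 trades at P = 29.
PS is the triangle above supply below 29: (1/2)(0.75)(29 - 27.5) = 0.5625.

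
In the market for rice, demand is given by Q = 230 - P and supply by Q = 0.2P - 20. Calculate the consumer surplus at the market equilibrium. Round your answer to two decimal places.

Rewriting demand in inverse form: P = 230 - Q.
Rewriting supply in inverse form: P = 100 + 5Q.
Setting demand equal to supply, 130 = 6Q, so Q* = 21.6667 and P* = 208.3333.
The demand choke price is 230, so CS = (1/2)(Q*)(230 - P*) = (1/2)(21.6667)(21.6667) = 234.7222.

234.72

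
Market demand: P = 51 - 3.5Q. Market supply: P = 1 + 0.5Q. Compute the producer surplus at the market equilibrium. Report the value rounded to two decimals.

Set 51 - 3.5Q = 1 + 0.5Q, which gives 50 = 4Q, so Q* = 12.5 and P* = 51 - 3.5(12.5) = 7.25.
The supply curve's price intercept is 1, so PS = (1/2)(Q*)(P* - 1) = (1/2)(12.5)(6.25) = 39.0625.

39.06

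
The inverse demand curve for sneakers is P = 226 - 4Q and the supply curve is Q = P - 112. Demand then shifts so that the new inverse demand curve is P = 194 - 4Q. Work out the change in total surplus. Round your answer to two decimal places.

Rewriting supply in inverse form: P = 112 + Q.
Initial equilibrium: Q_0 = 22.8, P_0 = 134.8; CS_0 = (1/2)(22.8)(91.2) = 1039.68, PS_0 = (1/2)(22.8)(22.8) = 259.92.
New equilibrium: 194 - 4Q = 112 + Q gives Q_1 = 16.4, P_1 = 128.4; CS_1 = 537.92, PS_1 = 134.48.
Change in total surplus = (537.92 + 134.48) - (1039.68 + 259.92) = -627.2.

-627.20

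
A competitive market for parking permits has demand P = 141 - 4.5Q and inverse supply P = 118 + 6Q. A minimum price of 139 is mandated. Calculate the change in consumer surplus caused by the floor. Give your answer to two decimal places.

Without the control, 141 - 4.5Q = 118 + 6Q so Q* = 2.1905 and P* = 131.1429.
At P = 139, buyers demand (141 - 139)/4.5 = 0.4444 while sellers would supply more, so the quantity traded is 0.4444 at price 139.
CS goes from (1/2)(2.1905)(9.8571) = 10.7959 to 0.4444 (computed as (141 - 139)(0.4444) - (1/2)(4.5)(0.4444)^2), a change of -10.3515.

-10.35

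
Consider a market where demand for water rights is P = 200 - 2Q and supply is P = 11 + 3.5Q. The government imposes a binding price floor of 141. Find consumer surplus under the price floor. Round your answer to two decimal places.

Free-market equilibrium: 200 - 2Q = 11 + 3.5Q gives Q* = 34.3636, P* = 131.2727.
At the floor price 141, quantity demanded is (200 - 141)/2 = 29.5; demand is the short side, so Q = 29.5 trades at P = 141.
CS is the triangle under demand above 141: (1/2)(29.5)(200 - 141) = 870.25.

870.25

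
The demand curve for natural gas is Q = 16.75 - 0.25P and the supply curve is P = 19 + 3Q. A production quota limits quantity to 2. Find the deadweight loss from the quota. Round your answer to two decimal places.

Rewriting demand in inverse form: P = 67 - 4Q.
Without the quota, 67 - 4Q = 19 + 3Q gives Q* = 6.8571.
At Q = 2 the demand price is 67 - 4(2) = 59 and the supply price is 19 + 3(2) = 25.
Deadweight loss is the triangle between the curves from 2 to 6.8571: (1/2)(59 - 25)(6.8571 - 2) = 82.5714.

82.57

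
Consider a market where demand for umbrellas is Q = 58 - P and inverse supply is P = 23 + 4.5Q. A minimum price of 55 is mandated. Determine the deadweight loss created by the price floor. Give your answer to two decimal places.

Rewriting demand in inverse form: P = 58 - Q.
Free-market equilibrium: 58 - Q = 23 + 4.5Q gives Q* = 6.3636, P* = 51.6364.
At P = 55, buyers demand (58 - 55)/1 = 3 while sellers would supply more, so the quantity traded is 3 at price 55.
The lost-trades triangle has base Q* - 3 = 3.3636 and height equal to the gap between the curves at Q = 3, which is 55 - 36.5 = 18.5. DWL = (1/2)(3.3636)(18.5) = 31.1136.

31.11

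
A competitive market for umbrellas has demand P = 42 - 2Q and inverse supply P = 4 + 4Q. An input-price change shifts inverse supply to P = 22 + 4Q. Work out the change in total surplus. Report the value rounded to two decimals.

-87.00

Initial equilibrium: Q_0 = 6.3333, P_0 = 29.3333; CS_0 = (1/2)(6.3333)(12.6667) = 40.1111, PS_0 = (1/2)(6.3333)(25.3333) = 80.2222.
New equilibrium: 42 - 2Q = 22 + 4Q gives Q_1 = 3.3333, P_1 = 35.3333; CS_1 = 11.1111, PS_1 = 22.2222.
Change in total surplus = (11.1111 + 22.2222) - (40.1111 + 80.2222) = -87.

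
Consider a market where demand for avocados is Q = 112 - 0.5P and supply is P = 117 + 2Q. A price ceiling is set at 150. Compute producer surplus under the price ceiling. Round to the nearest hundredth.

Rewriting demand in inverse form: P = 224 - 2Q.
Free-market equilibrium: 224 - 2Q = 117 + 2Q gives Q* = 26.75, P* = 170.5.
At the ceiling price 150, quantity supplied is (150 - 117)/2 = 16.5; supply is the short side, so Q = 16.5 trades at P = 150.
PS is the triangle above supply below 150: (1/2)(16.5)(150 - 117) = 272.25.

272.25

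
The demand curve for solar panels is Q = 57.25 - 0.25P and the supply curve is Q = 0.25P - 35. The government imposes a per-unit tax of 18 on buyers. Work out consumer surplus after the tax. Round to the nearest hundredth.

Rewriting demand in inverse form: P = 229 - 4Q.
Rewriting supply in inverse form: P = 140 + 4Q.
Pre-tax equilibrium: 229 - 4Q = 140 + 4Q gives Q* = 11.125, P* = 184.5.
A tax on buyers shifts demand down by 18: (229 - 18) - 4Q = 140 + 4Q, so Q_t = 8.875. Buyers pay P_b = 193.5; sellers receive P_s = P_b - 18 = 175.5.
CS = (1/2)(Q_t)(229 - P_b) = (1/2)(8.875)(35.5) = 157.5312.

157.53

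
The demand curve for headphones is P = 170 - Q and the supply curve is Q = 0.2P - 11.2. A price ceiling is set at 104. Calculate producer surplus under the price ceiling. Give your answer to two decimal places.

Rewriting supply in inverse form: P = 56 + 5Q.
Free-market equilibrium: 170 - Q = 56 + 5Q gives Q* = 19, P* = 151.
At the ceiling price 104, quantity supplied is (104 - 56)/5 = 9.6; supply is the short side, so Q = 9.6 trades at P = 104.
PS is the triangle above supply below 104: (1/2)(9.6)(104 - 56) = 230.4.

230.40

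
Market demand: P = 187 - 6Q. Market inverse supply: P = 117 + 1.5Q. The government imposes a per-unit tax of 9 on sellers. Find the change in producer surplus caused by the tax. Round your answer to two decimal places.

Pre-tax equilibrium: 187 - 6Q = 117 + 1.5Q gives Q* = 9.3333, P* = 131.
With the tax, sellers need 9 more per unit: 187 - 6Q = 117 + 1.5Q + 9, so Q_t = 8.1333. Buyers pay P_b = 138.2; sellers receive P_s = P_b - 9 = 129.2.
PS falls from (1/2)(9.3333)(14) = 65.3333 to (1/2)(8.1333)(12.2) = 49.6133, a change of -15.72.

-15.72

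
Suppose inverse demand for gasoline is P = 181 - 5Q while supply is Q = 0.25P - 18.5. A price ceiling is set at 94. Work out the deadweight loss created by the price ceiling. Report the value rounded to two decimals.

213.56

Rewriting supply in inverse form: P = 74 + 4Q.
Free-market equilibrium: 181 - 5Q = 74 + 4Q gives Q* = 11.8889, P* = 121.5556.
At the ceiling price 94, quantity supplied is (94 - 74)/4 = 5; supply is the short side, so Q = 5 trades at P = 94.
The lost-trades triangle has base Q* - 5 = 6.8889 and height equal to the gap between the curves at Q = 5, which is 156 - 94 = 62. DWL = (1/2)(6.8889)(62) = 213.5556.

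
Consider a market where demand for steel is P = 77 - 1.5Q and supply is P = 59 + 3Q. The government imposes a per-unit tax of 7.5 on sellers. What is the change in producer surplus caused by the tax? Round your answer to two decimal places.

Without the tax, 77 - 1.5Q = 59 + 3Q so Q* = 4 and P* = 71.
With the tax, sellers need 7.5 more per unit: 77 - 1.5Q = 59 + 3Q + 7.5, so Q_t = 2.3333. Buyers pay P_b = 73.5; sellers receive P_s = P_b - 7.5 = 66.
Producers lose the trapezoid between P_s and P* out to Q_t plus the triangle from Q_t to Q*: change in PS = 8.1667 - 24 = -15.8333.

-15.83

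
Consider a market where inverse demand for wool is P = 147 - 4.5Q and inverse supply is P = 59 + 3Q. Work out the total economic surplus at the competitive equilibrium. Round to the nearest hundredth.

516.27

Setting demand equal to supply, 88 = 7.5Q, so Q* = 11.7333 and P* = 94.2.
Total surplus is the full triangle between the curves from 0 to Q*: (1/2)(11.7333)(147 - 59) = 516.2667.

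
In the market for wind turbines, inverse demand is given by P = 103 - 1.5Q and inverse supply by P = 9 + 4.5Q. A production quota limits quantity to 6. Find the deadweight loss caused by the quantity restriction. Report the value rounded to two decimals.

Without the quota, 103 - 1.5Q = 9 + 4.5Q gives Q* = 15.6667.
At Q = 6 the demand price is 103 - 1.5(6) = 94 and the supply price is 9 + 4.5(6) = 36.
Deadweight loss is the triangle between the curves from 6 to 15.6667: (1/2)(94 - 36)(15.6667 - 6) = 280.3333.

280.33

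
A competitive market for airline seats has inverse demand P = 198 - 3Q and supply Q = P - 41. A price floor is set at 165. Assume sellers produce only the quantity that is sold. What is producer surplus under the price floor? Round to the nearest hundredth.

1303.50

Rewriting supply in inverse form: P = 41 + Q.
Without the control, 198 - 3Q = 41 + Q so Q* = 39.25 and P* = 80.25.
At the floor price 165, quantity demanded is (198 - 165)/3 = 11; demand is the short side, so Q = 11 trades at P = 165.
The supply price at Q = 11 is 52. PS is the trapezoid between 165 and supply over [0, 11]: (1/2)[(165 - 41) + (165 - 52)](11) = 1303.5.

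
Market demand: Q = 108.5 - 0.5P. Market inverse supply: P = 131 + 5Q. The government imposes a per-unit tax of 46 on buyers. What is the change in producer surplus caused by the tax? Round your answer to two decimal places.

Rewriting demand in inverse form: P = 217 - 2Q.
Pre-tax equilibrium: 217 - 2Q = 131 + 5Q gives Q* = 12.2857, P* = 192.4286.
A tax on buyers shifts demand down by 46: (217 - 46) - 2Q = 131 + 5Q, so Q_t = 5.7143. Buyers pay P_b = 205.5714; sellers receive P_s = P_b - 46 = 159.5714.
Producers lose the trapezoid between P_s and P* out to Q_t plus the triangle from Q_t to Q*: change in PS = 81.6327 - 377.3469 = -295.7143.

-295.71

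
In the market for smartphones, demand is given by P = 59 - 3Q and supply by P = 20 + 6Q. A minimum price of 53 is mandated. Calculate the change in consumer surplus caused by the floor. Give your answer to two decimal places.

-22.17

Without the control, 59 - 3Q = 20 + 6Q so Q* = 4.3333 and P* = 46.
At the floor price 53, quantity demanded is (59 - 53)/3 = 2; demand is the short side, so Q = 2 trades at P = 53.
CS goes from (1/2)(4.3333)(13) = 28.1667 to 6 (computed as (59 - 53)(2) - (1/2)(3)(2)^2), a change of -22.1667.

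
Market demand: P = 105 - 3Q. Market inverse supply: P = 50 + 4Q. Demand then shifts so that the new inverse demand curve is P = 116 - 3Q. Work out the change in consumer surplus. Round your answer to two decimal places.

40.74

Initial equilibrium: Q_0 = 7.8571, P_0 = 81.4286; CS_0 = (1/2)(7.8571)(23.5714) = 92.602, PS_0 = (1/2)(7.8571)(31.4286) = 123.4694.
New equilibrium: 116 - 3Q = 50 + 4Q gives Q_1 = 9.4286, P_1 = 87.7143; CS_1 = 133.3469, PS_1 = 177.7959.
Change in consumer surplus = 133.3469 - 92.602 = 40.7449.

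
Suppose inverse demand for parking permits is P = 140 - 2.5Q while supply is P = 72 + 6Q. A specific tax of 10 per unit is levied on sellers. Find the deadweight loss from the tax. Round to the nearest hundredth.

5.88

Without the tax, 140 - 2.5Q = 72 + 6Q so Q* = 8 and P* = 120.
With the tax, sellers need 10 more per unit: 140 - 2.5Q = 72 + 6Q + 10, so Q_t = 6.8235. Buyers pay P_b = 122.9412; sellers receive P_s = P_b - 10 = 112.9412.
The welfare triangle lost has base Q* - Q_t = 1.1765 and height t = 10, so DWL = (1/2)(1.1765)(10) = 5.8824.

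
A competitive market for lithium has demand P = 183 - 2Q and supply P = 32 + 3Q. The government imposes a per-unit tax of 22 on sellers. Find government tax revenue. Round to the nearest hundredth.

567.60

Without the tax, 183 - 2Q = 32 + 3Q so Q* = 30.2 and P* = 122.6.
A tax on sellers shifts supply up by 22: 183 - 2Q = 32 + 3Q + 22, so Q_t = 25.8. Buyers pay P_b = 131.4; sellers receive P_s = P_b - 22 = 109.4.
Tax revenue = t x Q_t = 22 x 25.8 = 567.6.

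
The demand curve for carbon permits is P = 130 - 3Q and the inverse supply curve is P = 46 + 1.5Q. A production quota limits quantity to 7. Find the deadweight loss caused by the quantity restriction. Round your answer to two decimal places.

306.25

Unrestricted equilibrium: Q* = (130 - 46)/(3 + 1.5) = 18.6667.
At Q = 7 the demand price is 130 - 3(7) = 109 and the supply price is 46 + 1.5(7) = 56.5.
Deadweight loss is the triangle between the curves from 7 to 18.6667: (1/2)(109 - 56.5)(18.6667 - 7) = 306.25.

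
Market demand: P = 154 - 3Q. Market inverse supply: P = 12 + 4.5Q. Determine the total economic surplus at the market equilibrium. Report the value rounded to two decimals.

Equilibrium: 154 - 3Q = 12 + 4.5Q, so Q* = 18.9333 and P* = 97.2.
CS = (1/2)(18.9333)(56.8) = 537.7067 and PS = (1/2)(18.9333)(85.2) = 806.56, so total surplus = 1344.2667.

1344.27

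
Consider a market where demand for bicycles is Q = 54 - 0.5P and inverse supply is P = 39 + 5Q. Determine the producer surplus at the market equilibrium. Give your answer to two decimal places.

242.91

Rewriting demand in inverse form: P = 108 - 2Q.
Set 108 - 2Q = 39 + 5Q, which gives 69 = 7Q, so Q* = 9.8571 and P* = 108 - 2(9.8571) = 88.2857.
The supply curve's price intercept is 39, so PS = (1/2)(Q*)(P* - 39) = (1/2)(9.8571)(49.2857) = 242.9082.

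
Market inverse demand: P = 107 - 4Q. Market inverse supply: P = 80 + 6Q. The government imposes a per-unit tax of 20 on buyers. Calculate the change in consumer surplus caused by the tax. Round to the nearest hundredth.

-13.60

Pre-tax equilibrium: 107 - 4Q = 80 + 6Q gives Q* = 2.7, P* = 96.2.
With the tax, buyers' net willingness to pay falls by 20: (107 - 20) - 4Q = 80 + 6Q, so Q_t = 0.7. Buyers pay P_b = 104.2; sellers receive P_s = P_b - 20 = 84.2.
CS falls from (1/2)(2.7)(10.8) = 14.58 to (1/2)(0.7)(2.8) = 0.98, a change of -13.6.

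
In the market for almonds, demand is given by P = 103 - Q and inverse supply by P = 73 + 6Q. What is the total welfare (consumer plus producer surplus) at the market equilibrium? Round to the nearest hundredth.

Set 103 - Q = 73 + 6Q, which gives 30 = 7Q, so Q* = 4.2857 and P* = 103 - (4.2857) = 98.7143.
Total surplus is the full triangle between the curves from 0 to Q*: (1/2)(4.2857)(103 - 73) = 64.2857.

64.29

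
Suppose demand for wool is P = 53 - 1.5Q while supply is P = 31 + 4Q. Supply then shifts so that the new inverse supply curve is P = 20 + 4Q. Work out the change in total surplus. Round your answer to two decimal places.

55.00

Initial equilibrium: Q_0 = 4, P_0 = 47; CS_0 = (1/2)(4)(6) = 12, PS_0 = (1/2)(4)(16) = 32.
New equilibrium: 53 - 1.5Q = 20 + 4Q gives Q_1 = 6, P_1 = 44; CS_1 = 27, PS_1 = 72.
Change in total surplus = (27 + 72) - (12 + 32) = 55.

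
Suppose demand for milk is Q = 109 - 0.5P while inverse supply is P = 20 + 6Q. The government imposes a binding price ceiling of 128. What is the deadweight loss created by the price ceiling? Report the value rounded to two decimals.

Rewriting demand in inverse form: P = 218 - 2Q.
Free-market equilibrium: 218 - 2Q = 20 + 6Q gives Q* = 24.75, P* = 168.5.
At the ceiling price 128, quantity supplied is (128 - 20)/6 = 18; supply is the short side, so Q = 18 trades at P = 128.
At Q = 18 the demand price is 182 and the supply price is 128. Deadweight loss is the triangle between the curves from 18 to 24.75: (1/2)(182 - 128)(24.75 - 18) = 182.25.

182.25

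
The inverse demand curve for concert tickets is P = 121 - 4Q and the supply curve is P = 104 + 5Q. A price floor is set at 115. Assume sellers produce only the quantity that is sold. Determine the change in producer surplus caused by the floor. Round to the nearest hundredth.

1.96

Without the control, 121 - 4Q = 104 + 5Q so Q* = 1.8889 and P* = 113.4444.
At the floor price 115, quantity demanded is (121 - 115)/4 = 1.5; demand is the short side, so Q = 1.5 trades at P = 115.
PS goes from (1/2)(1.8889)(9.4444) = 8.9198 to 10.875 (computed as (115 - 104)(1.5) - (1/2)(5)(1.5)^2), a change of 1.9552.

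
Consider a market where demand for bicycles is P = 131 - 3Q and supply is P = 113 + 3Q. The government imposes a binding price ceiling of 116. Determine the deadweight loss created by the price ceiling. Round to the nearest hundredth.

Free-market equilibrium: 131 - 3Q = 113 + 3Q gives Q* = 3, P* = 122.
At P = 116, sellers supply (116 - 113)/3 = 1 while buyers want more, so the quantity traded is 1 at price 116.
The lost-trades triangle has base Q* - 1 = 2 and height equal to the gap between the curves at Q = 1, which is 128 - 116 = 12. DWL = (1/2)(2)(12) = 12.

12.00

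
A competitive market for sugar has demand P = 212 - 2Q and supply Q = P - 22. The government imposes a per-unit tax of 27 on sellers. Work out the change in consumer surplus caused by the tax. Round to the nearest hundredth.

-1059.00

Rewriting supply in inverse form: P = 22 + Q.
Without the tax, 212 - 2Q = 22 + Q so Q* = 63.3333 and P* = 85.3333.
A tax on sellers shifts supply up by 27: 212 - 2Q = 22 + Q + 27, so Q_t = 54.3333. Buyers pay P_b = 103.3333; sellers receive P_s = P_b - 27 = 76.3333.
Consumers lose the trapezoid between P* and P_b out to Q_t plus the triangle from Q_t to Q*: change in CS = 2952.1111 - 4011.1111 = -1059.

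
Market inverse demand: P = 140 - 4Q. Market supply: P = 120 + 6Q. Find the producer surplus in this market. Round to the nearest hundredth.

12.00

Setting demand equal to supply, 20 = 10Q, so Q* = 2 and P* = 132.
PS is the area between P* and the supply curve from 0 to Q*: (1/2)(2)(12) = 12.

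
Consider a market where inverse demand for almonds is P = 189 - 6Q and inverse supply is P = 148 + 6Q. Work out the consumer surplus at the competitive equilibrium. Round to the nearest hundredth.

35.02

Equilibrium: 189 - 6Q = 148 + 6Q, so Q* = 3.4167 and P* = 168.5.
Consumer surplus is the triangle under demand above P*: (1/2)(3.4167)(189 - 168.5) = (1/2)(3.4167)(20.5) = 35.0208.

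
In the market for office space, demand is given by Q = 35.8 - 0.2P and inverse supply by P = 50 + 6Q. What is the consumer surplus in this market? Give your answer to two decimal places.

Rewriting demand in inverse form: P = 179 - 5Q.
Setting demand equal to supply, 129 = 11Q, so Q* = 11.7273 and P* = 120.3636.
The demand choke price is 179, so CS = (1/2)(Q*)(179 - P*) = (1/2)(11.7273)(58.6364) = 343.8223.

343.82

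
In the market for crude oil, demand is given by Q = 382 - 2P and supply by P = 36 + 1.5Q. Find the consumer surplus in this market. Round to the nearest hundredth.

1501.56

Rewriting demand in inverse form: P = 191 - 0.5Q.
Equilibrium: 191 - 0.5Q = 36 + 1.5Q, so Q* = 77.5 and P* = 152.25.
CS is the area between the demand curve and P* from 0 to Q*: (1/2)(77.5)(38.75) = 1501.5625.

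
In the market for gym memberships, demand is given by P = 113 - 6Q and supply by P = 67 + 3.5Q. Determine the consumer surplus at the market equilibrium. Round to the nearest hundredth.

70.34

Setting demand equal to supply, 46 = 9.5Q, so Q* = 4.8421 and P* = 83.9474.
Consumer surplus is the triangle under demand above P*: (1/2)(4.8421)(113 - 83.9474) = (1/2)(4.8421)(29.0526) = 70.338.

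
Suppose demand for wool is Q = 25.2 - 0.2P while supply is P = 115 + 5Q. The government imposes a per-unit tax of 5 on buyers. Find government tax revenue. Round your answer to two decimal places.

3.00

Rewriting demand in inverse form: P = 126 - 5Q.
Pre-tax equilibrium: 126 - 5Q = 115 + 5Q gives Q* = 1.1, P* = 120.5.
With the tax, buyers' net willingness to pay falls by 5: (126 - 5) - 5Q = 115 + 5Q, so Q_t = 0.6. Buyers pay P_b = 123; sellers receive P_s = P_b - 5 = 118.
Tax revenue = t x Q_t = 5 x 0.6 = 3.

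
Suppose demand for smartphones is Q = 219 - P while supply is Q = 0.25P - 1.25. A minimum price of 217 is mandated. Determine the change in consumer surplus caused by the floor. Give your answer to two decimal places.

-913.92

Rewriting demand in inverse form: P = 219 - Q.
Rewriting supply in inverse form: P = 5 + 4Q.
Free-market equilibrium: 219 - Q = 5 + 4Q gives Q* = 42.8, P* = 176.2.
At P = 217, buyers demand (219 - 217)/1 = 2 while sellers would supply more, so the quantity traded is 2 at price 217.
CS goes from (1/2)(42.8)(42.8) = 915.92 to 2 (computed as (219 - 217)(2) - (1/2)(1)(2)^2), a change of -913.92.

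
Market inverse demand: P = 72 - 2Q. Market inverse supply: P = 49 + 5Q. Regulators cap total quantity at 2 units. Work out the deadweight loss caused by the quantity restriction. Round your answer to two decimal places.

5.79

Without the quota, 72 - 2Q = 49 + 5Q gives Q* = 3.2857.
At Q = 2 the demand price is 72 - 2(2) = 68 and the supply price is 49 + 5(2) = 59.
Deadweight loss is the triangle between the curves from 2 to 3.2857: (1/2)(68 - 59)(3.2857 - 2) = 5.7857.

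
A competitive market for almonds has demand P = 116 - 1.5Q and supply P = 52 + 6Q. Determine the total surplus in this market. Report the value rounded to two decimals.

Set 116 - 1.5Q = 52 + 6Q, which gives 64 = 7.5Q, so Q* = 8.5333 and P* = 116 - 1.5(8.5333) = 103.2.
CS = (1/2)(8.5333)(12.8) = 54.6133 and PS = (1/2)(8.5333)(51.2) = 218.4533, so total surplus = 273.0667.

273.07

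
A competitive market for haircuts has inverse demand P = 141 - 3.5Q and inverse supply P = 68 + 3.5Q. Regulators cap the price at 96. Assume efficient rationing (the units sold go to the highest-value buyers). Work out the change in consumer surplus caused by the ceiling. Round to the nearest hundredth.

57.68

Free-market equilibrium: 141 - 3.5Q = 68 + 3.5Q gives Q* = 10.4286, P* = 104.5.
At P = 96, sellers supply (96 - 68)/3.5 = 8 while buyers want more, so the quantity traded is 8 at price 96.
CS goes from (1/2)(10.4286)(36.5) = 190.3214 to 248 (computed as (141 - 96)(8) - (1/2)(3.5)(8)^2), a change of 57.6786.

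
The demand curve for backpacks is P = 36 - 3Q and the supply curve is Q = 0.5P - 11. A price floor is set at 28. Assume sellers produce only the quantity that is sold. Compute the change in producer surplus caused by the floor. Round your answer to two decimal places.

Rewriting supply in inverse form: P = 22 + 2Q.
Free-market equilibrium: 36 - 3Q = 22 + 2Q gives Q* = 2.8, P* = 27.6.
At P = 28, buyers demand (36 - 28)/3 = 2.6667 while sellers would supply more, so the quantity traded is 2.6667 at price 28.
PS goes from (1/2)(2.8)(5.6) = 7.84 to 8.8889 (computed as (28 - 22)(2.6667) - (1/2)(2)(2.6667)^2), a change of 1.0489.

1.05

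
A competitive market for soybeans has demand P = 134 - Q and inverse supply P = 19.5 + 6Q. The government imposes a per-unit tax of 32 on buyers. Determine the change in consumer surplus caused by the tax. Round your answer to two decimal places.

-64.33

Pre-tax equilibrium: 134 - Q = 19.5 + 6Q gives Q* = 16.3571, P* = 117.6429.
A tax on buyers shifts demand down by 32: (134 - 32) - Q = 19.5 + 6Q, so Q_t = 11.7857. Buyers pay P_b = 122.2143; sellers receive P_s = P_b - 32 = 90.2143.
Consumers lose the trapezoid between P* and P_b out to Q_t plus the triangle from Q_t to Q*: change in CS = 69.4515 - 133.7781 = -64.3265.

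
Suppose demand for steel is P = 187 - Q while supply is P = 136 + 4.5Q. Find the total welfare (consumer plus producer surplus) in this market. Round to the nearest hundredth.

236.45

Set 187 - Q = 136 + 4.5Q, which gives 51 = 5.5Q, so Q* = 9.2727 and P* = 187 - (9.2727) = 177.7273.
CS = (1/2)(9.2727)(9.2727) = 42.9917 and PS = (1/2)(9.2727)(41.7273) = 193.4628, so total surplus = 236.4545.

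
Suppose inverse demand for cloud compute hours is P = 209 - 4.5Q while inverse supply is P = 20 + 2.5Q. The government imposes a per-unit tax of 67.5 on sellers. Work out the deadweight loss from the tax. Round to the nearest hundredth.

Without the tax, 209 - 4.5Q = 20 + 2.5Q so Q* = 27 and P* = 87.5.
With the tax, sellers need 67.5 more per unit: 209 - 4.5Q = 20 + 2.5Q + 67.5, so Q_t = 17.3571. Buyers pay P_b = 130.8929; sellers receive P_s = P_b - 67.5 = 63.3929.
The welfare triangle lost has base Q* - Q_t = 9.6429 and height t = 67.5, so DWL = (1/2)(9.6429)(67.5) = 325.4464.

325.45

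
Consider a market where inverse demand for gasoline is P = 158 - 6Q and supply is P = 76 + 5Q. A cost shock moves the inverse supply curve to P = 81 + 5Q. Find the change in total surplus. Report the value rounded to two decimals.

-36.14

Initial equilibrium: Q_0 = 7.4545, P_0 = 113.2727; CS_0 = (1/2)(7.4545)(44.7273) = 166.7107, PS_0 = (1/2)(7.4545)(37.2727) = 138.9256.
New equilibrium: 158 - 6Q = 81 + 5Q gives Q_1 = 7, P_1 = 116; CS_1 = 147, PS_1 = 122.5.
Change in total surplus = (147 + 122.5) - (166.7107 + 138.9256) = -36.1364.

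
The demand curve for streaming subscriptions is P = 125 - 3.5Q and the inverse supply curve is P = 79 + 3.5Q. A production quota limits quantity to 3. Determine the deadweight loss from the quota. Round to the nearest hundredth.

44.64

Unrestricted equilibrium: Q* = (125 - 79)/(3.5 + 3.5) = 6.5714.
At Q = 3 the demand price is 125 - 3.5(3) = 114.5 and the supply price is 79 + 3.5(3) = 89.5.
DWL = (1/2)(gap between curves at 3) x (Q* - 3) = (1/2)(25)(3.5714) = 44.6429.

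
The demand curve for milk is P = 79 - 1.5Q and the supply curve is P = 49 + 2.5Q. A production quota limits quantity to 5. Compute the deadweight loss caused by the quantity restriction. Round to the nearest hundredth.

Unrestricted equilibrium: Q* = (79 - 49)/(1.5 + 2.5) = 7.5.
At Q = 5 the demand price is 79 - 1.5(5) = 71.5 and the supply price is 49 + 2.5(5) = 61.5.
DWL = (1/2)(gap between curves at 5) x (Q* - 5) = (1/2)(10)(2.5) = 12.5.

12.50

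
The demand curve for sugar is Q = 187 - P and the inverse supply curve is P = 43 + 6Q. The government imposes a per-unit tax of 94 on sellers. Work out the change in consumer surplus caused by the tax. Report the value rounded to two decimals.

Rewriting demand in inverse form: P = 187 - Q.
Without the tax, 187 - Q = 43 + 6Q so Q* = 20.5714 and P* = 166.4286.
With the tax, sellers need 94 more per unit: 187 - Q = 43 + 6Q + 94, so Q_t = 7.1429. Buyers pay P_b = 179.8571; sellers receive P_s = P_b - 94 = 85.8571.
CS falls from (1/2)(20.5714)(20.5714) = 211.5918 to (1/2)(7.1429)(7.1429) = 25.5102, a change of -186.0816.

-186.08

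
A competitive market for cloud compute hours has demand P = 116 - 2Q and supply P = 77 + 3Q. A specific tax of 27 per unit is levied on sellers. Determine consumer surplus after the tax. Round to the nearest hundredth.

Without the tax, 116 - 2Q = 77 + 3Q so Q* = 7.8 and P* = 100.4.
A tax on sellers shifts supply up by 27: 116 - 2Q = 77 + 3Q + 27, so Q_t = 2.4. Buyers pay P_b = 111.2; sellers receive P_s = P_b - 27 = 84.2.
CS = (1/2)(Q_t)(116 - P_b) = (1/2)(2.4)(4.8) = 5.76.

5.76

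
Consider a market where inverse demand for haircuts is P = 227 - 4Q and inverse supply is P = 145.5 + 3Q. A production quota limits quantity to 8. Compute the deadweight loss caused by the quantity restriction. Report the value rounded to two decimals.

46.45

Without the quota, 227 - 4Q = 145.5 + 3Q gives Q* = 11.6429.
At Q = 8 the demand price is 227 - 4(8) = 195 and the supply price is 145.5 + 3(8) = 169.5.
Deadweight loss is the triangle between the curves from 8 to 11.6429: (1/2)(195 - 169.5)(11.6429 - 8) = 46.4464.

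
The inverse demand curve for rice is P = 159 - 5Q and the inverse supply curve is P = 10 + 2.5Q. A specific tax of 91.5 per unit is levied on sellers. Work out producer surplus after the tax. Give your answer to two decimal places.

Without the tax, 159 - 5Q = 10 + 2.5Q so Q* = 19.8667 and P* = 59.6667.
A tax on sellers shifts supply up by 91.5: 159 - 5Q = 10 + 2.5Q + 91.5, so Q_t = 7.6667. Buyers pay P_b = 120.6667; sellers receive P_s = P_b - 91.5 = 29.1667.
Producer surplus is the triangle above supply below P_s: (1/2)(7.6667)(29.1667 - 10) = 73.4722.

73.47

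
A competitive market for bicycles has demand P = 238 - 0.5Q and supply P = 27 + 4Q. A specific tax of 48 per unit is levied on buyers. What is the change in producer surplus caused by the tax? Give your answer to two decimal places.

-1773.04

Without the tax, 238 - 0.5Q = 27 + 4Q so Q* = 46.8889 and P* = 214.5556.
A tax on buyers shifts demand down by 48: (238 - 48) - 0.5Q = 27 + 4Q, so Q_t = 36.2222. Buyers pay P_b = 219.8889; sellers receive P_s = P_b - 48 = 171.8889.
PS falls from (1/2)(46.8889)(187.5556) = 4397.1358 to (1/2)(36.2222)(144.8889) = 2624.0988, a change of -1773.037.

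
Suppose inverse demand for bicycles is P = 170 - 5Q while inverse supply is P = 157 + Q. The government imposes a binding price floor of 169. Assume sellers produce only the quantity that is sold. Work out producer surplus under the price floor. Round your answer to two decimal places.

2.38

Free-market equilibrium: 170 - 5Q = 157 + Q gives Q* = 2.1667, P* = 159.1667.
At P = 169, buyers demand (170 - 169)/5 = 0.2 while sellers would supply more, so the quantity traded is 0.2 at price 169.
The supply price at Q = 0.2 is 157.2. PS is the trapezoid between 169 and supply over [0, 0.2]: (1/2)[(169 - 157) + (169 - 157.2)](0.2) = 2.38.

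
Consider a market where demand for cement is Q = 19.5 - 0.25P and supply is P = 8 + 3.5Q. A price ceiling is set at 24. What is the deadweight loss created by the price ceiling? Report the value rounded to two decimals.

Rewriting demand in inverse form: P = 78 - 4Q.
Without the control, 78 - 4Q = 8 + 3.5Q so Q* = 9.3333 and P* = 40.6667.
At the ceiling price 24, quantity supplied is (24 - 8)/3.5 = 4.5714; supply is the short side, so Q = 4.5714 trades at P = 24.
The lost-trades triangle has base Q* - 4.5714 = 4.7619 and height equal to the gap between the curves at Q = 4.5714, which is 59.7143 - 24 = 35.7143. DWL = (1/2)(4.7619)(35.7143) = 85.034.

85.03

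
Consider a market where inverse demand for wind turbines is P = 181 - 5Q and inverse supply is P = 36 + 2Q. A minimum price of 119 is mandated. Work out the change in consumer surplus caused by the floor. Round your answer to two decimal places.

-688.30

Without the control, 181 - 5Q = 36 + 2Q so Q* = 20.7143 and P* = 77.4286.
At the floor price 119, quantity demanded is (181 - 119)/5 = 12.4; demand is the short side, so Q = 12.4 trades at P = 119.
CS goes from (1/2)(20.7143)(103.5714) = 1072.7041 to 384.4 (computed as (181 - 119)(12.4) - (1/2)(5)(12.4)^2), a change of -688.3041.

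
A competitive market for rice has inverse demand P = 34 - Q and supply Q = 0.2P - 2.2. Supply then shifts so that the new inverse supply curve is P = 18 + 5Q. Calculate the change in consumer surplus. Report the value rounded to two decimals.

Rewriting supply in inverse form: P = 11 + 5Q.
Initial equilibrium: Q_0 = 3.8333, P_0 = 30.1667; CS_0 = (1/2)(3.8333)(3.8333) = 7.3472, PS_0 = (1/2)(3.8333)(19.1667) = 36.7361.
New equilibrium: 34 - Q = 18 + 5Q gives Q_1 = 2.6667, P_1 = 31.3333; CS_1 = 3.5556, PS_1 = 17.7778.
Change in consumer surplus = 3.5556 - 7.3472 = -3.7917.

-3.79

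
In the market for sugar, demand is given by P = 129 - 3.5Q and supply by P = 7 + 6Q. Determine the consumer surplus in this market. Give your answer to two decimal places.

288.61

Setting demand equal to supply, 122 = 9.5Q, so Q* = 12.8421 and P* = 84.0526.
CS is the area between the demand curve and P* from 0 to Q*: (1/2)(12.8421)(44.9474) = 288.6094.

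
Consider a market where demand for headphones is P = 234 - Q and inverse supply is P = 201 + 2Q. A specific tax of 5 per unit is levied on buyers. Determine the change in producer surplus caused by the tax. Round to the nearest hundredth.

Pre-tax equilibrium: 234 - Q = 201 + 2Q gives Q* = 11, P* = 223.
A tax on buyers shifts demand down by 5: (234 - 5) - Q = 201 + 2Q, so Q_t = 9.3333. Buyers pay P_b = 224.6667; sellers receive P_s = P_b - 5 = 219.6667.
Producers lose the trapezoid between P_s and P* out to Q_t plus the triangle from Q_t to Q*: change in PS = 87.1111 - 121 = -33.8889.

-33.89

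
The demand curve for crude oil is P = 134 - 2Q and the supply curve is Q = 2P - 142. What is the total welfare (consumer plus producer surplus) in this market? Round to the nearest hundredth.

793.80

Rewriting supply in inverse form: P = 71 + 0.5Q.
Equilibrium: 134 - 2Q = 71 + 0.5Q, so Q* = 25.2 and P* = 83.6.
Total surplus is the full triangle between the curves from 0 to Q*: (1/2)(25.2)(134 - 71) = 793.8.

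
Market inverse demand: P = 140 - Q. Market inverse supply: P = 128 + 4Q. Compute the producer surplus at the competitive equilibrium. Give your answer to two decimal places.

Setting demand equal to supply, 12 = 5Q, so Q* = 2.4 and P* = 137.6.
The supply curve's price intercept is 128, so PS = (1/2)(Q*)(P* - 128) = (1/2)(2.4)(9.6) = 11.52.

11.52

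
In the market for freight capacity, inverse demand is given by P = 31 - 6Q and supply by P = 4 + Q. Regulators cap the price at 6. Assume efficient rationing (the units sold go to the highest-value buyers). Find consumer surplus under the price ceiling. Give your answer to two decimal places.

38.00

Free-market equilibrium: 31 - 6Q = 4 + Q gives Q* = 3.8571, P* = 7.8571.
At the ceiling price 6, quantity supplied is (6 - 4)/1 = 2; supply is the short side, so Q = 2 trades at P = 6.
The demand price at Q = 2 is 19. CS is the trapezoid between demand and 6 over [0, 2]: (1/2)[(31 - 6) + (19 - 6)](2) = 38.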